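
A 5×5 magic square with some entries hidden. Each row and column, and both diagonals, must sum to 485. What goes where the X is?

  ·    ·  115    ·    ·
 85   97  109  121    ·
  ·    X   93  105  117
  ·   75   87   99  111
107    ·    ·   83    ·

The remaining cell in row 2 is (2,5) = 485 − 412 = 73.
Row 4: 75 + 87 + 99 + 111 + ? = 485, so (4,1) = 113.
Column 3 must total 485; the given cells sum to 404, so (5,3) = 81.
Column 4 must total 485; the given cells sum to 408, so (1,4) = 77.
The remaining cell in anti-diagonal is (1,5) = 485 − 396 = 89.
From column 5, 485 − (89 + 73 + 117 + 111) gives (5,5) = 95.
From main diagonal, 485 − (97 + 93 + 99 + 95) gives (1,1) = 101.
Row 1 needs 485; the known cells sum to 382, so (1,2) = 103.
Row 5 must total 485; the given cells sum to 366, so (5,2) = 119.
From column 1, 485 − (101 + 85 + 113 + 107) gives (3,1) = 79.
Column 2: 103 + 97 + 75 + 119 + ? = 485, so (3,2) = 91.

91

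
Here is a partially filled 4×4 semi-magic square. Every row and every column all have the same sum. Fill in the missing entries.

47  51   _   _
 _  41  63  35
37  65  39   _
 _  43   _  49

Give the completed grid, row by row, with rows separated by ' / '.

47 51 45 57 / 61 41 63 35 / 37 65 39 59 / 55 43 53 49

Column 2 is already complete: 51 + 41 + 65 + 43 = 200, so that is the magic constant.
The remaining cell in row 2 is (2,1) = 200 − 139 = 61.
Using row 3: 37 + 65 + 39 + ? → (3,4) = 200 − 141 = 59.
Column 1 must total 200; the given cells sum to 145, so (4,1) = 55.
Column 4 needs 200; the known cells sum to 143, so (1,4) = 57.
Row 1: 47 + 51 + 57 + ? = 200, so (1,3) = 45.
From row 4, 200 − (55 + 43 + 49) gives (4,3) = 53.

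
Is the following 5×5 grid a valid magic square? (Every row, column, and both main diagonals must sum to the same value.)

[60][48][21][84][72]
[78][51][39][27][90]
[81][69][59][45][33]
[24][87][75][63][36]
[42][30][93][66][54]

No — row 5 sums to 285 but main diagonal sums to 287.

Row 1: 60 + 48 + 21 + 84 + 72 = 285.
Row 2: 78 + 51 + 39 + 27 + 90 = 285.
Row 3: 81 + 69 + 59 + 45 + 33 = 287.
Row 4: 24 + 87 + 75 + 63 + 36 = 285.
Row 5: 42 + 30 + 93 + 66 + 54 = 285.
Column 1: 60 + 78 + 81 + 24 + 42 = 285.
Column 2: 48 + 51 + 69 + 87 + 30 = 285.
Column 3: 21 + 39 + 59 + 75 + 93 = 287.
Column 4: 84 + 27 + 45 + 63 + 66 = 285.
Column 5: 72 + 90 + 33 + 36 + 54 = 285.
Main diagonal: 60 + 51 + 59 + 63 + 54 = 287.
Anti-diagonal: 72 + 27 + 59 + 87 + 42 = 287.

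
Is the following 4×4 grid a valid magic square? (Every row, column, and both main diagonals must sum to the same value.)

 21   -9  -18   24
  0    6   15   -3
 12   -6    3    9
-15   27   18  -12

Yes

Row 1: 21 + (-9) + (-18) + 24 = 18.
Row 2: 0 + 6 + 15 + (-3) = 18.
Row 3: 12 + (-6) + 3 + 9 = 18.
Row 4: -15 + 27 + 18 + (-12) = 18.
Column 1: 21 + 0 + 12 + (-15) = 18.
Column 2: -9 + 6 + (-6) + 27 = 18.
Column 3: -18 + 15 + 3 + 18 = 18.
Column 4: 24 + (-3) + 9 + (-12) = 18.
Main diagonal: 21 + 6 + 3 + (-12) = 18.
Anti-diagonal: 24 + 15 + (-6) + (-15) = 18.
All lines sum to 18.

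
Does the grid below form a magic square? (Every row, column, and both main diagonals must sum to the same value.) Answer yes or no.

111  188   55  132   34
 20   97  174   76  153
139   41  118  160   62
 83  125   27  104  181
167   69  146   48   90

Yes

Row 1: 111 + 188 + 55 + 132 + 34 = 520.
Row 2: 20 + 97 + 174 + 76 + 153 = 520.
Row 3: 139 + 41 + 118 + 160 + 62 = 520.
Row 4: 83 + 125 + 27 + 104 + 181 = 520.
Row 5: 167 + 69 + 146 + 48 + 90 = 520.
Column 1: 111 + 20 + 139 + 83 + 167 = 520.
Column 2: 188 + 97 + 41 + 125 + 69 = 520.
Column 3: 55 + 174 + 118 + 27 + 146 = 520.
Column 4: 132 + 76 + 160 + 104 + 48 = 520.
Column 5: 34 + 153 + 62 + 181 + 90 = 520.
Main diagonal: 111 + 97 + 118 + 104 + 90 = 520.
Anti-diagonal: 34 + 76 + 118 + 125 + 167 = 520.
All lines sum to 520.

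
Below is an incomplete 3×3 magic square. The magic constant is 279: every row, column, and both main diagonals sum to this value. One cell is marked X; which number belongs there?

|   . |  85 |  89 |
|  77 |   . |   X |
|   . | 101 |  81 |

109

Row 1 needs 279; the known cells sum to 174, so (1,1) = 105.
Row 3 needs 279; the known cells sum to 182, so (3,1) = 97.
From column 2, 279 − (85 + 101) gives (2,2) = 93.
The remaining cell in column 3 is (2,3) = 279 − 170 = 109.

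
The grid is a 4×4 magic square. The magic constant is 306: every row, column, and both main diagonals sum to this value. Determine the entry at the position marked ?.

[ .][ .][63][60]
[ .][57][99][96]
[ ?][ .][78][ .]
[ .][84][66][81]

From row 2, 306 − (57 + 99 + 96) gives (2,1) = 54.
From row 4, 306 − (84 + 66 + 81) gives (4,1) = 75.
Column 4: 60 + 96 + 81 + ? = 306, so (3,4) = 69.
The remaining cell in main diagonal is (1,1) = 306 − 216 = 90.
From anti-diagonal, 306 − (60 + 99 + 75) gives (3,2) = 72.
Row 1 must total 306; the given cells sum to 213, so (1,2) = 93.
From row 3, 306 − (72 + 78 + 69) gives (3,1) = 87.

87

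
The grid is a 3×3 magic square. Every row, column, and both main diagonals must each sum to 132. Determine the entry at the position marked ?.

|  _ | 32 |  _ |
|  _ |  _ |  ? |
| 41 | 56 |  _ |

Row 3 must total 132; the given cells sum to 97, so (3,3) = 35.
Using column 2: 32 + 56 + ? → (2,2) = 132 − 88 = 44.
Using main diagonal: 44 + 35 + ? → (1,1) = 132 − 79 = 53.
Using anti-diagonal: 44 + 41 + ? → (1,3) = 132 − 85 = 47.
Column 1: 53 + 41 + ? = 132, so (2,1) = 38.
The remaining cell in column 3 is (2,3) = 132 − 82 = 50.

50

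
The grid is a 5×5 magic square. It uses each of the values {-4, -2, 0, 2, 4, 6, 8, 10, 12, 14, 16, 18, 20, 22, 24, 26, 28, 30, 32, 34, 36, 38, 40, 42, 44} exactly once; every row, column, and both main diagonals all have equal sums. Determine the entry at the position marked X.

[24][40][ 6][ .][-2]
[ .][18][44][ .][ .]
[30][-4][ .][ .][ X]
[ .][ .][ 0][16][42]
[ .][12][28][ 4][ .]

14

The 25 entries sum to 500, so each line sums to 500/5 = 100.
Row 1: 24 + 40 + 6 + (-2) + ? = 100, so (1,4) = 32.
The remaining cell in column 2 is (4,2) = 100 − 66 = 34.
Column 3 must total 100; the given cells sum to 78, so (3,3) = 22.
From main diagonal, 100 − (24 + 18 + 22 + 16) gives (5,5) = 20.
Row 4: 34 + 0 + 16 + 42 + ? = 100, so (4,1) = 8.
Using row 5: 12 + 28 + 4 + 20 + ? → (5,1) = 100 − 64 = 36.
Using column 1: 24 + 30 + 8 + 36 + ? → (2,1) = 100 − 98 = 2.
Anti-diagonal needs 100; the known cells sum to 90, so (2,4) = 10.
The remaining cell in row 2 is (2,5) = 100 − 74 = 26.
From column 4, 100 − (32 + 10 + 16 + 4) gives (3,4) = 38.
Column 5 needs 100; the known cells sum to 86, so (3,5) = 14.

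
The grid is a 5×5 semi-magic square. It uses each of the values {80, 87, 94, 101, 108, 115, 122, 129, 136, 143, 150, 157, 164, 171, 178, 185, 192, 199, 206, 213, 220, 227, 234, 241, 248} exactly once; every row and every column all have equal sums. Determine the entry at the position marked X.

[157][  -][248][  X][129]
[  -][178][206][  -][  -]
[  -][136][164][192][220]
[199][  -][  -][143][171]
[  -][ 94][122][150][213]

101

The 25 entries sum to 4100, so each line sums to 4100/5 = 820.
Using row 3: 136 + 164 + 192 + 220 + ? → (3,1) = 820 − 712 = 108.
Row 5: 94 + 122 + 150 + 213 + ? = 820, so (5,1) = 241.
From column 1, 820 − (157 + 108 + 199 + 241) gives (2,1) = 115.
Column 3 must total 820; the given cells sum to 740, so (4,3) = 80.
From column 5, 820 − (129 + 220 + 171 + 213) gives (2,5) = 87.
From row 2, 820 − (115 + 178 + 206 + 87) gives (2,4) = 234.
Using row 4: 199 + 80 + 143 + 171 + ? → (4,2) = 820 − 593 = 227.
Column 2 needs 820; the known cells sum to 635, so (1,2) = 185.
Column 4: 234 + 192 + 143 + 150 + ? = 820, so (1,4) = 101.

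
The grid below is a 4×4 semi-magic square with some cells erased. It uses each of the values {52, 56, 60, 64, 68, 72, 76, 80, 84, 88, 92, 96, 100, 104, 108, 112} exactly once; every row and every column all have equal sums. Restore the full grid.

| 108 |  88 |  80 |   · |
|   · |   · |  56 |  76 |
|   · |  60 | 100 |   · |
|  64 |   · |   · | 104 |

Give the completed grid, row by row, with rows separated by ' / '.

108 88 80 52 / 84 112 56 76 / 72 60 100 96 / 64 68 92 104

The 16 entries sum to 1312, so each line sums to 1312/4 = 328.
The remaining cell in row 1 is (1,4) = 328 − 276 = 52.
Using column 3: 80 + 56 + 100 + ? → (4,3) = 328 − 236 = 92.
Column 4 must total 328; the given cells sum to 232, so (3,4) = 96.
The remaining cell in row 3 is (3,1) = 328 − 256 = 72.
From row 4, 328 − (64 + 92 + 104) gives (4,2) = 68.
Column 1 needs 328; the known cells sum to 244, so (2,1) = 84.
Using column 2: 88 + 60 + 68 + ? → (2,2) = 328 − 216 = 112.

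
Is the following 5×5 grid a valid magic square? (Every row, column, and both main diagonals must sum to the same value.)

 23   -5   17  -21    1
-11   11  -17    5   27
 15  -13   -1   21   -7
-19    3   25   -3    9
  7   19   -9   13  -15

Yes

Row 1: 23 + (-5) + 17 + (-21) + 1 = 15.
Row 2: -11 + 11 + (-17) + 5 + 27 = 15.
Row 3: 15 + (-13) + (-1) + 21 + (-7) = 15.
Row 4: -19 + 3 + 25 + (-3) + 9 = 15.
Row 5: 7 + 19 + (-9) + 13 + (-15) = 15.
Column 1: 23 + (-11) + 15 + (-19) + 7 = 15.
Column 2: -5 + 11 + (-13) + 3 + 19 = 15.
Column 3: 17 + (-17) + (-1) + 25 + (-9) = 15.
Column 4: -21 + 5 + 21 + (-3) + 13 = 15.
Column 5: 1 + 27 + (-7) + 9 + (-15) = 15.
Main diagonal: 23 + 11 + (-1) + (-3) + (-15) = 15.
Anti-diagonal: 1 + 5 + (-1) + 3 + 7 = 15.
All lines sum to 15.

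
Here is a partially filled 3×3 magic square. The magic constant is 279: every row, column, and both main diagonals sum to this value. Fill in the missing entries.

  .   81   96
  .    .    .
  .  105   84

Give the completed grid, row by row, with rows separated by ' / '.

Row 1: 81 + 96 + ? = 279, so (1,1) = 102.
Using row 3: 105 + 84 + ? → (3,1) = 279 − 189 = 90.
From column 1, 279 − (102 + 90) gives (2,1) = 87.
The remaining cell in column 2 is (2,2) = 279 − 186 = 93.
The remaining cell in column 3 is (2,3) = 279 − 180 = 99.

102 81 96 / 87 93 99 / 90 105 84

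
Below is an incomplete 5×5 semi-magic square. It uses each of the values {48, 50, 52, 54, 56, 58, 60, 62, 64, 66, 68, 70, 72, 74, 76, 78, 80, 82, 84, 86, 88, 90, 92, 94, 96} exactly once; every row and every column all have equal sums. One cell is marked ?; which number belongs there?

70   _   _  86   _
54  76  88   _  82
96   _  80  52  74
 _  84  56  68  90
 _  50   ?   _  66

The 25 entries sum to 1800, so each line sums to 1800/5 = 360.
Using row 2: 54 + 76 + 88 + 82 + ? → (2,4) = 360 − 300 = 60.
From row 3, 360 − (96 + 80 + 52 + 74) gives (3,2) = 58.
From row 4, 360 − (84 + 56 + 68 + 90) gives (4,1) = 62.
Column 1 needs 360; the known cells sum to 282, so (5,1) = 78.
Column 2 must total 360; the given cells sum to 268, so (1,2) = 92.
Using column 4: 86 + 60 + 52 + 68 + ? → (5,4) = 360 − 266 = 94.
From column 5, 360 − (82 + 74 + 90 + 66) gives (1,5) = 48.
Using row 1: 70 + 92 + 86 + 48 + ? → (1,3) = 360 − 296 = 64.
Row 5 must total 360; the given cells sum to 288, so (5,3) = 72.

72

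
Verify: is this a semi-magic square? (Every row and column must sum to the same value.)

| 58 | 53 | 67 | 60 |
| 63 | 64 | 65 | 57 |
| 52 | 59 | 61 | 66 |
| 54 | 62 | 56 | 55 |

Row 1: 58 + 53 + 67 + 60 = 238.
Row 2: 63 + 64 + 65 + 57 = 249.
Row 3: 52 + 59 + 61 + 66 = 238.
Row 4: 54 + 62 + 56 + 55 = 227.
Column 1: 58 + 63 + 52 + 54 = 227.
Column 2: 53 + 64 + 59 + 62 = 238.
Column 3: 67 + 65 + 61 + 56 = 249.
Column 4: 60 + 57 + 66 + 55 = 238.

No — column 4 sums to 238 but column 1 sums to 227.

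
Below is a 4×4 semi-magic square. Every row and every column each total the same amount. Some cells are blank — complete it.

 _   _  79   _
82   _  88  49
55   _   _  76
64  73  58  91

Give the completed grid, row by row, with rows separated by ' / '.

Row 4 is already complete: 64 + 73 + 58 + 91 = 286, so that is the magic constant.
Row 2 must total 286; the given cells sum to 219, so (2,2) = 67.
Column 1 needs 286; the known cells sum to 201, so (1,1) = 85.
Column 3: 79 + 88 + 58 + ? = 286, so (3,3) = 61.
The remaining cell in column 4 is (1,4) = 286 − 216 = 70.
The remaining cell in row 1 is (1,2) = 286 − 234 = 52.
The remaining cell in row 3 is (3,2) = 286 − 192 = 94.

85 52 79 70 / 82 67 88 49 / 55 94 61 76 / 64 73 58 91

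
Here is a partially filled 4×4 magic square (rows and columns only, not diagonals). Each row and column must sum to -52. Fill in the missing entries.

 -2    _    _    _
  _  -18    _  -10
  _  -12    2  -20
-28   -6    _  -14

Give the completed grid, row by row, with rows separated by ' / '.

Row 3 needs -52; the known cells sum to -30, so (3,1) = -22.
The remaining cell in row 4 is (4,3) = -52 − (-48) = -4.
Column 1 needs -52; the known cells sum to -52, so (2,1) = 0.
Using column 2: -18 + (-12) + (-6) + ? → (1,2) = -52 − (-36) = -16.
Using column 4: -10 + (-20) + (-14) + ? → (1,4) = -52 − (-44) = -8.
The remaining cell in row 1 is (1,3) = -52 − (-26) = -26.
From row 2, -52 − (0 + (-18) + (-10)) gives (2,3) = -24.

-2 -16 -26 -8 / 0 -18 -24 -10 / -22 -12 2 -20 / -28 -6 -4 -14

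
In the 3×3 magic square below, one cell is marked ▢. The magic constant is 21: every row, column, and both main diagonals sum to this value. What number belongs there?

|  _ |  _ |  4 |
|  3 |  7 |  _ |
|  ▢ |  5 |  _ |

10

Row 2 must total 21; the given cells sum to 10, so (2,3) = 11.
Column 2: 7 + 5 + ? = 21, so (1,2) = 9.
Column 3 needs 21; the known cells sum to 15, so (3,3) = 6.
Main diagonal needs 21; the known cells sum to 13, so (1,1) = 8.
Anti-diagonal must total 21; the given cells sum to 11, so (3,1) = 10.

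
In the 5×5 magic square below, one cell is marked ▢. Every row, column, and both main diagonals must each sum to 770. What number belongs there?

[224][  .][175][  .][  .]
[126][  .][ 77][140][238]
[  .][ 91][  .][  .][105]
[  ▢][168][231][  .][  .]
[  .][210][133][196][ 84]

70

Row 2: 126 + 77 + 140 + 238 + ? = 770, so (2,2) = 189.
Row 5 needs 770; the known cells sum to 623, so (5,1) = 147.
From column 2, 770 − (189 + 91 + 168 + 210) gives (1,2) = 112.
From column 3, 770 − (175 + 77 + 231 + 133) gives (3,3) = 154.
Main diagonal needs 770; the known cells sum to 651, so (4,4) = 119.
The remaining cell in anti-diagonal is (1,5) = 770 − 609 = 161.
From row 1, 770 − (224 + 112 + 175 + 161) gives (1,4) = 98.
Column 4 must total 770; the given cells sum to 553, so (3,4) = 217.
Using column 5: 161 + 238 + 105 + 84 + ? → (4,5) = 770 − 588 = 182.
Row 3: 91 + 154 + 217 + 105 + ? = 770, so (3,1) = 203.
From row 4, 770 − (168 + 231 + 119 + 182) gives (4,1) = 70.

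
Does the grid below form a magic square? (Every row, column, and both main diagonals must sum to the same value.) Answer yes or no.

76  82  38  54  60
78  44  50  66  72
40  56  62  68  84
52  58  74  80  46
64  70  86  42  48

Row 1: 76 + 82 + 38 + 54 + 60 = 310.
Row 2: 78 + 44 + 50 + 66 + 72 = 310.
Row 3: 40 + 56 + 62 + 68 + 84 = 310.
Row 4: 52 + 58 + 74 + 80 + 46 = 310.
Row 5: 64 + 70 + 86 + 42 + 48 = 310.
Column 1: 76 + 78 + 40 + 52 + 64 = 310.
Column 2: 82 + 44 + 56 + 58 + 70 = 310.
Column 3: 38 + 50 + 62 + 74 + 86 = 310.
Column 4: 54 + 66 + 68 + 80 + 42 = 310.
Column 5: 60 + 72 + 84 + 46 + 48 = 310.
Main diagonal: 76 + 44 + 62 + 80 + 48 = 310.
Anti-diagonal: 60 + 66 + 62 + 58 + 64 = 310.
All lines sum to 310.

Yes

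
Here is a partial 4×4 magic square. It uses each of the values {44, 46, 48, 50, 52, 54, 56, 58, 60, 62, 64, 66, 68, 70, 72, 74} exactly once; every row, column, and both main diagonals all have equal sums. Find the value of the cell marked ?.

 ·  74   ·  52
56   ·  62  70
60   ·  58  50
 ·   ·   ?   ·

The 16 entries sum to 944, so each line sums to 944/4 = 236.
From row 2, 236 − (56 + 62 + 70) gives (2,2) = 48.
Row 3: 60 + 58 + 50 + ? = 236, so (3,2) = 68.
Column 2 must total 236; the given cells sum to 190, so (4,2) = 46.
From column 4, 236 − (52 + 70 + 50) gives (4,4) = 64.
From main diagonal, 236 − (48 + 58 + 64) gives (1,1) = 66.
Anti-diagonal: 52 + 62 + 68 + ? = 236, so (4,1) = 54.
Row 1 must total 236; the given cells sum to 192, so (1,3) = 44.
Row 4: 54 + 46 + 64 + ? = 236, so (4,3) = 72.

72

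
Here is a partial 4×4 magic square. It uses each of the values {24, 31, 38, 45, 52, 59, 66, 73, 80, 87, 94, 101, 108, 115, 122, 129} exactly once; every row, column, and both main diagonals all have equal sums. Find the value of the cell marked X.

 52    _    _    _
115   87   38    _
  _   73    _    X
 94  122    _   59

The 16 entries sum to 1224, so each line sums to 1224/4 = 306.
Row 2 must total 306; the given cells sum to 240, so (2,4) = 66.
Row 4 must total 306; the given cells sum to 275, so (4,3) = 31.
The remaining cell in column 1 is (3,1) = 306 − 261 = 45.
Column 2 must total 306; the given cells sum to 282, so (1,2) = 24.
Main diagonal must total 306; the given cells sum to 198, so (3,3) = 108.
Anti-diagonal needs 306; the known cells sum to 205, so (1,4) = 101.
Using row 1: 52 + 24 + 101 + ? → (1,3) = 306 − 177 = 129.
Row 3: 45 + 73 + 108 + ? = 306, so (3,4) = 80.

80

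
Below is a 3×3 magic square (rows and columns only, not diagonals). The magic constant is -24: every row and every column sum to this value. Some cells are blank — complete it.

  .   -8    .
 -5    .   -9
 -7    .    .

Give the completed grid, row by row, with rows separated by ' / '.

-12 -8 -4 / -5 -10 -9 / -7 -6 -11

Row 2 must total -24; the given cells sum to -14, so (2,2) = -10.
Using column 1: -5 + (-7) + ? → (1,1) = -24 − (-12) = -12.
Column 2: -8 + (-10) + ? = -24, so (3,2) = -6.
The remaining cell in row 1 is (1,3) = -24 − (-20) = -4.
From row 3, -24 − (-7 + (-6)) gives (3,3) = -11.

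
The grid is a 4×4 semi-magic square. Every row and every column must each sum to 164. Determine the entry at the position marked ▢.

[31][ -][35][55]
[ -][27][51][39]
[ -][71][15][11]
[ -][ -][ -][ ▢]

Row 1 must total 164; the given cells sum to 121, so (1,2) = 43.
Row 2 needs 164; the known cells sum to 117, so (2,1) = 47.
Row 3 needs 164; the known cells sum to 97, so (3,1) = 67.
Column 1 needs 164; the known cells sum to 145, so (4,1) = 19.
Column 2 must total 164; the given cells sum to 141, so (4,2) = 23.
Column 3 must total 164; the given cells sum to 101, so (4,3) = 63.
Column 4 needs 164; the known cells sum to 105, so (4,4) = 59.

59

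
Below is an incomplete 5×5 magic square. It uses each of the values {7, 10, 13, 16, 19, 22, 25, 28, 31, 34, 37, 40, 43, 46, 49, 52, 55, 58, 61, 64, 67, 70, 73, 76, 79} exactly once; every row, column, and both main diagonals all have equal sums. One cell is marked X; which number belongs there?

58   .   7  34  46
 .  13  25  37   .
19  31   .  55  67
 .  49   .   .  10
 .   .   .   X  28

16

The 25 entries sum to 1075, so each line sums to 1075/5 = 215.
Row 1: 58 + 7 + 34 + 46 + ? = 215, so (1,2) = 70.
From row 3, 215 − (19 + 31 + 55 + 67) gives (3,3) = 43.
From column 2, 215 − (70 + 13 + 31 + 49) gives (5,2) = 52.
From column 5, 215 − (46 + 67 + 10 + 28) gives (2,5) = 64.
From main diagonal, 215 − (58 + 13 + 43 + 28) gives (4,4) = 73.
Using anti-diagonal: 46 + 37 + 43 + 49 + ? → (5,1) = 215 − 175 = 40.
The remaining cell in row 2 is (2,1) = 215 − 139 = 76.
Using column 1: 58 + 76 + 19 + 40 + ? → (4,1) = 215 − 193 = 22.
Column 4: 34 + 37 + 55 + 73 + ? = 215, so (5,4) = 16.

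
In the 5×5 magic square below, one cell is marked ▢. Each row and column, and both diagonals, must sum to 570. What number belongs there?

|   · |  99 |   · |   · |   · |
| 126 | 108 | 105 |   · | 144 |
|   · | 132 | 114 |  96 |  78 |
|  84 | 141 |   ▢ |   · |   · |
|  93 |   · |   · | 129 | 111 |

From row 2, 570 − (126 + 108 + 105 + 144) gives (2,4) = 87.
Row 3 must total 570; the given cells sum to 420, so (3,1) = 150.
Column 1 must total 570; the given cells sum to 453, so (1,1) = 117.
Column 2 must total 570; the given cells sum to 480, so (5,2) = 90.
Main diagonal needs 570; the known cells sum to 450, so (4,4) = 120.
Anti-diagonal must total 570; the given cells sum to 435, so (1,5) = 135.
Using row 5: 93 + 90 + 129 + 111 + ? → (5,3) = 570 − 423 = 147.
Column 4: 87 + 96 + 120 + 129 + ? = 570, so (1,4) = 138.
The remaining cell in column 5 is (4,5) = 570 − 468 = 102.
Row 1 must total 570; the given cells sum to 489, so (1,3) = 81.
Row 4: 84 + 141 + 120 + 102 + ? = 570, so (4,3) = 123.

123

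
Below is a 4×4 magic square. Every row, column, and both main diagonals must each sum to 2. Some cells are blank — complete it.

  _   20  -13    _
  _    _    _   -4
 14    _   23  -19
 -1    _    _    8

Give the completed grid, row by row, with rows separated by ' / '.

Row 3: 14 + 23 + (-19) + ? = 2, so (3,2) = -16.
Column 4 must total 2; the given cells sum to -15, so (1,4) = 17.
Using anti-diagonal: 17 + (-16) + (-1) + ? → (2,3) = 2 − 0 = 2.
Using row 1: 20 + (-13) + 17 + ? → (1,1) = 2 − 24 = -22.
The remaining cell in column 1 is (2,1) = 2 − (-9) = 11.
Using column 3: -13 + 2 + 23 + ? → (4,3) = 2 − 12 = -10.
Main diagonal: -22 + 23 + 8 + ? = 2, so (2,2) = -7.
Row 4: -1 + (-10) + 8 + ? = 2, so (4,2) = 5.

-22 20 -13 17 / 11 -7 2 -4 / 14 -16 23 -19 / -1 5 -10 8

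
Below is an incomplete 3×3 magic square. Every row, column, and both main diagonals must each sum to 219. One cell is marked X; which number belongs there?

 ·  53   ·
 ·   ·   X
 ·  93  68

From row 3, 219 − (93 + 68) gives (3,1) = 58.
From column 2, 219 − (53 + 93) gives (2,2) = 73.
From main diagonal, 219 − (73 + 68) gives (1,1) = 78.
From anti-diagonal, 219 − (73 + 58) gives (1,3) = 88.
Column 1 needs 219; the known cells sum to 136, so (2,1) = 83.
Column 3 must total 219; the given cells sum to 156, so (2,3) = 63.

63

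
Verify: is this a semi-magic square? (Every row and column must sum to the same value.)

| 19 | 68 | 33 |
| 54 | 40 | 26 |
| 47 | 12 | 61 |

Yes

Row 1: 19 + 68 + 33 = 120.
Row 2: 54 + 40 + 26 = 120.
Row 3: 47 + 12 + 61 = 120.
Column 1: 19 + 54 + 47 = 120.
Column 2: 68 + 40 + 12 = 120.
Column 3: 33 + 26 + 61 = 120.
All lines sum to 120.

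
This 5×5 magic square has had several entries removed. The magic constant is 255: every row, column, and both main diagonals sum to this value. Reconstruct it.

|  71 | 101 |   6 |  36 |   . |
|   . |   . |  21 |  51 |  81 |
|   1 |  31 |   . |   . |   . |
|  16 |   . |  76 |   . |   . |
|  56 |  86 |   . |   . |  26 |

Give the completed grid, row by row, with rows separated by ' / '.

71 101 6 36 41 / 111 -9 21 51 81 / 1 31 61 66 96 / 16 46 76 106 11 / 56 86 91 -4 26

The remaining cell in row 1 is (1,5) = 255 − 214 = 41.
Column 1 needs 255; the known cells sum to 144, so (2,1) = 111.
Using row 2: 111 + 21 + 51 + 81 + ? → (2,2) = 255 − 264 = -9.
From column 2, 255 − (101 + (-9) + 31 + 86) gives (4,2) = 46.
Anti-diagonal: 41 + 51 + 46 + 56 + ? = 255, so (3,3) = 61.
Column 3 needs 255; the known cells sum to 164, so (5,3) = 91.
Using main diagonal: 71 + (-9) + 61 + 26 + ? → (4,4) = 255 − 149 = 106.
Using row 4: 16 + 46 + 76 + 106 + ? → (4,5) = 255 − 244 = 11.
Row 5 must total 255; the given cells sum to 259, so (5,4) = -4.
The remaining cell in column 4 is (3,4) = 255 − 189 = 66.
Using column 5: 41 + 81 + 11 + 26 + ? → (3,5) = 255 − 159 = 96.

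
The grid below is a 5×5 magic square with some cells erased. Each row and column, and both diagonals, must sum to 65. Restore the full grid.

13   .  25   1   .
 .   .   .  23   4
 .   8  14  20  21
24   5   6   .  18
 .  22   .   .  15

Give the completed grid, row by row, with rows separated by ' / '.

Row 3 must total 65; the given cells sum to 63, so (3,1) = 2.
Using row 4: 24 + 5 + 6 + 18 + ? → (4,4) = 65 − 53 = 12.
Column 4: 1 + 23 + 20 + 12 + ? = 65, so (5,4) = 9.
Using column 5: 4 + 21 + 18 + 15 + ? → (1,5) = 65 − 58 = 7.
Main diagonal needs 65; the known cells sum to 54, so (2,2) = 11.
Using anti-diagonal: 7 + 23 + 14 + 5 + ? → (5,1) = 65 − 49 = 16.
Row 1 must total 65; the given cells sum to 46, so (1,2) = 19.
Row 5: 16 + 22 + 9 + 15 + ? = 65, so (5,3) = 3.
Column 1 must total 65; the given cells sum to 55, so (2,1) = 10.
From column 3, 65 − (25 + 14 + 6 + 3) gives (2,3) = 17.

13 19 25 1 7 / 10 11 17 23 4 / 2 8 14 20 21 / 24 5 6 12 18 / 16 22 3 9 15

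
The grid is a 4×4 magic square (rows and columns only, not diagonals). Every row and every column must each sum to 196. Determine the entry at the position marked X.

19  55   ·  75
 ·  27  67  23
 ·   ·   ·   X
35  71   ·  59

The remaining cell in row 1 is (1,3) = 196 − 149 = 47.
Using row 2: 27 + 67 + 23 + ? → (2,1) = 196 − 117 = 79.
Using row 4: 35 + 71 + 59 + ? → (4,3) = 196 − 165 = 31.
Column 1: 19 + 79 + 35 + ? = 196, so (3,1) = 63.
Column 2 needs 196; the known cells sum to 153, so (3,2) = 43.
The remaining cell in column 3 is (3,3) = 196 − 145 = 51.
Using column 4: 75 + 23 + 59 + ? → (3,4) = 196 − 157 = 39.

39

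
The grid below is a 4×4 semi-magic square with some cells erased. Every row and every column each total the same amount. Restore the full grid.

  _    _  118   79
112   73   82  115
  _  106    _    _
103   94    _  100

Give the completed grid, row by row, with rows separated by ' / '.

76 109 118 79 / 112 73 82 115 / 91 106 97 88 / 103 94 85 100

Row 2 is already complete: 112 + 73 + 82 + 115 = 382, so that is the magic constant.
Row 4 needs 382; the known cells sum to 297, so (4,3) = 85.
Column 2 must total 382; the given cells sum to 273, so (1,2) = 109.
Column 3 must total 382; the given cells sum to 285, so (3,3) = 97.
Column 4: 79 + 115 + 100 + ? = 382, so (3,4) = 88.
Row 1 needs 382; the known cells sum to 306, so (1,1) = 76.
Row 3: 106 + 97 + 88 + ? = 382, so (3,1) = 91.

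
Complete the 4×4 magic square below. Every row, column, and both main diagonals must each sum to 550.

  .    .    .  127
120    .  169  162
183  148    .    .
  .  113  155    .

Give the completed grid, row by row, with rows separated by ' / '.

141 190 92 127 / 120 99 169 162 / 183 148 134 85 / 106 113 155 176

Row 2: 120 + 169 + 162 + ? = 550, so (2,2) = 99.
Column 2 must total 550; the given cells sum to 360, so (1,2) = 190.
Anti-diagonal must total 550; the given cells sum to 444, so (4,1) = 106.
The remaining cell in row 4 is (4,4) = 550 − 374 = 176.
Column 1 needs 550; the known cells sum to 409, so (1,1) = 141.
From column 4, 550 − (127 + 162 + 176) gives (3,4) = 85.
Using main diagonal: 141 + 99 + 176 + ? → (3,3) = 550 − 416 = 134.
From row 1, 550 − (141 + 190 + 127) gives (1,3) = 92.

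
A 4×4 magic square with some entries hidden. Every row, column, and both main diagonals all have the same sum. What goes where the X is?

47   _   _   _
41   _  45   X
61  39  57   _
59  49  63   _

Column 1 is complete and sums to 208; that is the magic constant.
Row 3 needs 208; the known cells sum to 157, so (3,4) = 51.
Row 4 must total 208; the given cells sum to 171, so (4,4) = 37.
Column 3 needs 208; the known cells sum to 165, so (1,3) = 43.
Using main diagonal: 47 + 57 + 37 + ? → (2,2) = 208 − 141 = 67.
The remaining cell in anti-diagonal is (1,4) = 208 − 143 = 65.
The remaining cell in row 1 is (1,2) = 208 − 155 = 53.
Row 2 needs 208; the known cells sum to 153, so (2,4) = 55.

55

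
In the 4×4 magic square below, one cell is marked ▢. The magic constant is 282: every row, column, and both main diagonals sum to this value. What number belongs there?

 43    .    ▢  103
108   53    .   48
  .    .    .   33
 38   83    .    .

58

Using row 2: 108 + 53 + 48 + ? → (2,3) = 282 − 209 = 73.
From column 1, 282 − (43 + 108 + 38) gives (3,1) = 93.
Column 4 needs 282; the known cells sum to 184, so (4,4) = 98.
Main diagonal must total 282; the given cells sum to 194, so (3,3) = 88.
The remaining cell in anti-diagonal is (3,2) = 282 − 214 = 68.
Using row 4: 38 + 83 + 98 + ? → (4,3) = 282 − 219 = 63.
The remaining cell in column 2 is (1,2) = 282 − 204 = 78.
Column 3 needs 282; the known cells sum to 224, so (1,3) = 58.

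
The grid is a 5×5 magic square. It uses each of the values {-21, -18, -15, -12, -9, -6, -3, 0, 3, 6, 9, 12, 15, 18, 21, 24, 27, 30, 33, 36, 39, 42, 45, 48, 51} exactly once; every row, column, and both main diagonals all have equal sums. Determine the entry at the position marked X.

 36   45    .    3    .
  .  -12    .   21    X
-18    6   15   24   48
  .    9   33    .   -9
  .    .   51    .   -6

The 25 entries sum to 375, so each line sums to 375/5 = 75.
Column 2 must total 75; the given cells sum to 48, so (5,2) = 27.
Using main diagonal: 36 + (-12) + 15 + (-6) + ? → (4,4) = 75 − 33 = 42.
Using row 4: 9 + 33 + 42 + (-9) + ? → (4,1) = 75 − 75 = 0.
Column 4 needs 75; the known cells sum to 90, so (5,4) = -15.
Row 5 needs 75; the known cells sum to 57, so (5,1) = 18.
From column 1, 75 − (36 + (-18) + 0 + 18) gives (2,1) = 39.
The remaining cell in anti-diagonal is (1,5) = 75 − 63 = 12.
Row 1: 36 + 45 + 3 + 12 + ? = 75, so (1,3) = -21.
Column 3 needs 75; the known cells sum to 78, so (2,3) = -3.
Column 5 needs 75; the known cells sum to 45, so (2,5) = 30.

30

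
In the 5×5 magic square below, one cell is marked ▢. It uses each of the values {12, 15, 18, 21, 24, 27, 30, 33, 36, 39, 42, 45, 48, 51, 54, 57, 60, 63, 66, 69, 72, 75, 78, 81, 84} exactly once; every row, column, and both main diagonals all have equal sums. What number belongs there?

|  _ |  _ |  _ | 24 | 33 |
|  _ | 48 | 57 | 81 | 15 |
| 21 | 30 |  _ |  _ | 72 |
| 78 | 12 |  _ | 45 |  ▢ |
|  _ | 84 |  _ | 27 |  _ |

69

The 25 entries sum to 1200, so each line sums to 1200/5 = 240.
Using row 2: 48 + 57 + 81 + 15 + ? → (2,1) = 240 − 201 = 39.
The remaining cell in column 2 is (1,2) = 240 − 174 = 66.
Column 4 must total 240; the given cells sum to 177, so (3,4) = 63.
Using row 3: 21 + 30 + 63 + 72 + ? → (3,3) = 240 − 186 = 54.
Using anti-diagonal: 33 + 81 + 54 + 12 + ? → (5,1) = 240 − 180 = 60.
Column 1 must total 240; the given cells sum to 198, so (1,1) = 42.
From main diagonal, 240 − (42 + 48 + 54 + 45) gives (5,5) = 51.
Row 1 must total 240; the given cells sum to 165, so (1,3) = 75.
Row 5: 60 + 84 + 27 + 51 + ? = 240, so (5,3) = 18.
The remaining cell in column 3 is (4,3) = 240 − 204 = 36.
From column 5, 240 − (33 + 15 + 72 + 51) gives (4,5) = 69.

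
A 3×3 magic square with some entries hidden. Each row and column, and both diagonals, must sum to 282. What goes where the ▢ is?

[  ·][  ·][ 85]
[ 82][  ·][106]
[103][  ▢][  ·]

Using row 2: 82 + 106 + ? → (2,2) = 282 − 188 = 94.
Column 1: 82 + 103 + ? = 282, so (1,1) = 97.
The remaining cell in column 3 is (3,3) = 282 − 191 = 91.
Using row 1: 97 + 85 + ? → (1,2) = 282 − 182 = 100.
Using row 3: 103 + 91 + ? → (3,2) = 282 − 194 = 88.

88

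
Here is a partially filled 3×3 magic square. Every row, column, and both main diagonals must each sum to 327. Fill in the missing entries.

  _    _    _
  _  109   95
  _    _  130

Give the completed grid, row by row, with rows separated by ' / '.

88 137 102 / 123 109 95 / 116 81 130

The remaining cell in row 2 is (2,1) = 327 − 204 = 123.
Using column 3: 95 + 130 + ? → (1,3) = 327 − 225 = 102.
Using main diagonal: 109 + 130 + ? → (1,1) = 327 − 239 = 88.
Anti-diagonal: 102 + 109 + ? = 327, so (3,1) = 116.
From row 1, 327 − (88 + 102) gives (1,2) = 137.
Row 3 must total 327; the given cells sum to 246, so (3,2) = 81.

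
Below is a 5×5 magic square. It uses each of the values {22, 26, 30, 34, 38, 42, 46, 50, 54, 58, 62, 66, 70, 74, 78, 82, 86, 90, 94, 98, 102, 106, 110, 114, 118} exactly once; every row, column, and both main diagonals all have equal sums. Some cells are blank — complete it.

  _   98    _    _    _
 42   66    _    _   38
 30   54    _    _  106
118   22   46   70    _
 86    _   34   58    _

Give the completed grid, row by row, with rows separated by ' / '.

The 25 entries sum to 1750, so each line sums to 1750/5 = 350.
Row 4 must total 350; the given cells sum to 256, so (4,5) = 94.
Column 1: 42 + 30 + 118 + 86 + ? = 350, so (1,1) = 74.
Column 2 must total 350; the given cells sum to 240, so (5,2) = 110.
Row 5: 86 + 110 + 34 + 58 + ? = 350, so (5,5) = 62.
Column 5 must total 350; the given cells sum to 300, so (1,5) = 50.
Main diagonal must total 350; the given cells sum to 272, so (3,3) = 78.
The remaining cell in anti-diagonal is (2,4) = 350 − 236 = 114.
Row 2 needs 350; the known cells sum to 260, so (2,3) = 90.
Row 3: 30 + 54 + 78 + 106 + ? = 350, so (3,4) = 82.
Using column 3: 90 + 78 + 46 + 34 + ? → (1,3) = 350 − 248 = 102.
From column 4, 350 − (114 + 82 + 70 + 58) gives (1,4) = 26.

74 98 102 26 50 / 42 66 90 114 38 / 30 54 78 82 106 / 118 22 46 70 94 / 86 110 34 58 62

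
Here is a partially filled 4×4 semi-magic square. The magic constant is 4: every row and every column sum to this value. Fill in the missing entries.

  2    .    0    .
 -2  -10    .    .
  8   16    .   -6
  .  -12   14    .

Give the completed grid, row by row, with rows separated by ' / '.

2 10 0 -8 / -2 -10 4 12 / 8 16 -14 -6 / -4 -12 14 6

From row 3, 4 − (8 + 16 + (-6)) gives (3,3) = -14.
Column 1 must total 4; the given cells sum to 8, so (4,1) = -4.
Using column 2: -10 + 16 + (-12) + ? → (1,2) = 4 − (-6) = 10.
Using column 3: 0 + (-14) + 14 + ? → (2,3) = 4 − 0 = 4.
Using row 1: 2 + 10 + 0 + ? → (1,4) = 4 − 12 = -8.
Row 2 needs 4; the known cells sum to -8, so (2,4) = 12.
Row 4 needs 4; the known cells sum to -2, so (4,4) = 6.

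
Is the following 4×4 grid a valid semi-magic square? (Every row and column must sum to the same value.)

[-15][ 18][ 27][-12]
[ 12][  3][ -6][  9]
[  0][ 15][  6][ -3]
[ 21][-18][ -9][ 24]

Row 1: -15 + 18 + 27 + (-12) = 18.
Row 2: 12 + 3 + (-6) + 9 = 18.
Row 3: 0 + 15 + 6 + (-3) = 18.
Row 4: 21 + (-18) + (-9) + 24 = 18.
Column 1: -15 + 12 + 0 + 21 = 18.
Column 2: 18 + 3 + 15 + (-18) = 18.
Column 3: 27 + (-6) + 6 + (-9) = 18.
Column 4: -12 + 9 + (-3) + 24 = 18.
All lines sum to 18.

Yes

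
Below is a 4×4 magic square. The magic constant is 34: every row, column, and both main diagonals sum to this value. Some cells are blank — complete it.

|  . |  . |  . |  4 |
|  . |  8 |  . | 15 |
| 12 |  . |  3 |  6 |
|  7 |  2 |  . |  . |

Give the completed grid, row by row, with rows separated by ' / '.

Row 3: 12 + 3 + 6 + ? = 34, so (3,2) = 13.
Column 2 needs 34; the known cells sum to 23, so (1,2) = 11.
Column 4 needs 34; the known cells sum to 25, so (4,4) = 9.
The remaining cell in main diagonal is (1,1) = 34 − 20 = 14.
The remaining cell in anti-diagonal is (2,3) = 34 − 24 = 10.
Row 1: 14 + 11 + 4 + ? = 34, so (1,3) = 5.
Row 2 must total 34; the given cells sum to 33, so (2,1) = 1.
Row 4: 7 + 2 + 9 + ? = 34, so (4,3) = 16.

14 11 5 4 / 1 8 10 15 / 12 13 3 6 / 7 2 16 9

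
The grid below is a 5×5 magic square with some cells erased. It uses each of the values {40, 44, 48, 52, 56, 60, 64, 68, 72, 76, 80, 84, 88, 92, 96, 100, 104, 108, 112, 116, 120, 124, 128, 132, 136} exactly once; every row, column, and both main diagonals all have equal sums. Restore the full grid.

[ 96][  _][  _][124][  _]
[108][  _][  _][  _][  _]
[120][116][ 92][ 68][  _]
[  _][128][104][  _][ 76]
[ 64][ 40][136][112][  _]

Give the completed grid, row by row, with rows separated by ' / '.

The 25 entries sum to 2200, so each line sums to 2200/5 = 440.
From row 3, 440 − (120 + 116 + 92 + 68) gives (3,5) = 44.
Row 5 needs 440; the known cells sum to 352, so (5,5) = 88.
From column 1, 440 − (96 + 108 + 120 + 64) gives (4,1) = 52.
The remaining cell in row 4 is (4,4) = 440 − 360 = 80.
The remaining cell in column 4 is (2,4) = 440 − 384 = 56.
Using main diagonal: 96 + 92 + 80 + 88 + ? → (2,2) = 440 − 356 = 84.
Anti-diagonal needs 440; the known cells sum to 340, so (1,5) = 100.
Column 2: 84 + 116 + 128 + 40 + ? = 440, so (1,2) = 72.
The remaining cell in column 5 is (2,5) = 440 − 308 = 132.
Row 1 must total 440; the given cells sum to 392, so (1,3) = 48.
From row 2, 440 − (108 + 84 + 56 + 132) gives (2,3) = 60.

96 72 48 124 100 / 108 84 60 56 132 / 120 116 92 68 44 / 52 128 104 80 76 / 64 40 136 112 88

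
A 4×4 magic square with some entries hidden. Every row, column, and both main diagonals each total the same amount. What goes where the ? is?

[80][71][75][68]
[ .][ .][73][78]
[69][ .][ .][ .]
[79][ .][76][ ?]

67

Row 1 is complete and sums to 294; that is the magic constant.
Column 1 needs 294; the known cells sum to 228, so (2,1) = 66.
Column 3 must total 294; the given cells sum to 224, so (3,3) = 70.
Using anti-diagonal: 68 + 73 + 79 + ? → (3,2) = 294 − 220 = 74.
Row 2 needs 294; the known cells sum to 217, so (2,2) = 77.
The remaining cell in row 3 is (3,4) = 294 − 213 = 81.
From column 2, 294 − (71 + 77 + 74) gives (4,2) = 72.
Column 4 needs 294; the known cells sum to 227, so (4,4) = 67.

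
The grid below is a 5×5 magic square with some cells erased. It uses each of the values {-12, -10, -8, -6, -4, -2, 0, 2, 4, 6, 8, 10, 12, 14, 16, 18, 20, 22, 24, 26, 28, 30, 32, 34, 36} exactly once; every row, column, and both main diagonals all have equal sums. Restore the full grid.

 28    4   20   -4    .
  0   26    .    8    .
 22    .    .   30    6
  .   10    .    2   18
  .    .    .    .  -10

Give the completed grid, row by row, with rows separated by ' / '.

28 4 20 -4 12 / 0 26 -8 8 34 / 22 -12 14 30 6 / -6 10 36 2 18 / 16 32 -2 24 -10

The 25 entries sum to 300, so each line sums to 300/5 = 60.
Row 1 needs 60; the known cells sum to 48, so (1,5) = 12.
From column 4, 60 − (-4 + 8 + 30 + 2) gives (5,4) = 24.
Column 5 must total 60; the given cells sum to 26, so (2,5) = 34.
Main diagonal needs 60; the known cells sum to 46, so (3,3) = 14.
Anti-diagonal needs 60; the known cells sum to 44, so (5,1) = 16.
Row 2 needs 60; the known cells sum to 68, so (2,3) = -8.
Row 3 needs 60; the known cells sum to 72, so (3,2) = -12.
Column 1: 28 + 0 + 22 + 16 + ? = 60, so (4,1) = -6.
Using column 2: 4 + 26 + (-12) + 10 + ? → (5,2) = 60 − 28 = 32.
Row 4 needs 60; the known cells sum to 24, so (4,3) = 36.
From row 5, 60 − (16 + 32 + 24 + (-10)) gives (5,3) = -2.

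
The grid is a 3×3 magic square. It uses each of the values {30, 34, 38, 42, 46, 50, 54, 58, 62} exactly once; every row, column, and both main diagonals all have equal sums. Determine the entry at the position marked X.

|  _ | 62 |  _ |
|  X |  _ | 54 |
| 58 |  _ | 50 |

The 9 entries sum to 414, so each line sums to 414/3 = 138.
Row 3: 58 + 50 + ? = 138, so (3,2) = 30.
From column 2, 138 − (62 + 30) gives (2,2) = 46.
Column 3: 54 + 50 + ? = 138, so (1,3) = 34.
Main diagonal: 46 + 50 + ? = 138, so (1,1) = 42.
Using row 2: 46 + 54 + ? → (2,1) = 138 − 100 = 38.

38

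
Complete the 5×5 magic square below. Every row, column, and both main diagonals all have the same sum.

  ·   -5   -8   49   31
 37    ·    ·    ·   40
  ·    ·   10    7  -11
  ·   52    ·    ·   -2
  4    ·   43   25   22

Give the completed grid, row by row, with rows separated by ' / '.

Column 5 is already complete: 31 + 40 + -11 + -2 + 22 = 80, so that is the magic constant.
From row 1, 80 − (-5 + (-8) + 49 + 31) gives (1,1) = 13.
From row 5, 80 − (4 + 43 + 25 + 22) gives (5,2) = -14.
Anti-diagonal: 31 + 10 + 52 + 4 + ? = 80, so (2,4) = -17.
The remaining cell in column 4 is (4,4) = 80 − 64 = 16.
The remaining cell in main diagonal is (2,2) = 80 − 61 = 19.
From row 2, 80 − (37 + 19 + (-17) + 40) gives (2,3) = 1.
Column 2: -5 + 19 + 52 + (-14) + ? = 80, so (3,2) = 28.
Column 3 must total 80; the given cells sum to 46, so (4,3) = 34.
The remaining cell in row 3 is (3,1) = 80 − 34 = 46.
Row 4 must total 80; the given cells sum to 100, so (4,1) = -20.

13 -5 -8 49 31 / 37 19 1 -17 40 / 46 28 10 7 -11 / -20 52 34 16 -2 / 4 -14 43 25 22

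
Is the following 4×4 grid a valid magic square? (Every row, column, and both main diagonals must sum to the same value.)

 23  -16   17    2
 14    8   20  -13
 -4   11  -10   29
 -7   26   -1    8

No — row 2 sums to 29 but column 4 sums to 26.

Row 1: 23 + (-16) + 17 + 2 = 26.
Row 2: 14 + 8 + 20 + (-13) = 29.
Row 3: -4 + 11 + (-10) + 29 = 26.
Row 4: -7 + 26 + (-1) + 8 = 26.
Column 1: 23 + 14 + (-4) + (-7) = 26.
Column 2: -16 + 8 + 11 + 26 = 29.
Column 3: 17 + 20 + (-10) + (-1) = 26.
Column 4: 2 + (-13) + 29 + 8 = 26.
Main diagonal: 23 + 8 + (-10) + 8 = 29.
Anti-diagonal: 2 + 20 + 11 + (-7) = 26.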